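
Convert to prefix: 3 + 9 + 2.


left-to-right (same/higher precedence on left): tree is (+ (+ 3 9) 2)
Prefix: + + 3 9 2


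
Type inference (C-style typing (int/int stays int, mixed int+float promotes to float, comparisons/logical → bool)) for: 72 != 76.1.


Operand types: int != float
Rule: comparison yields bool
Result type: bool


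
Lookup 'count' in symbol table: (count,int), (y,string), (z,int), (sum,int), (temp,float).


Lookup 'count' → type int


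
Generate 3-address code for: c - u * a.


Break into single-operator statements:
t1 = u * a
t2 = c - t1


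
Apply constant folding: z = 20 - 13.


20 - 13 = 7 at compile time
Optimized: z = 7


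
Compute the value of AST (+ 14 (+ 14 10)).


Evaluate inner: (+ 14 10) = 24
Evaluate root: (+ 14 24) = 38
Result: 38


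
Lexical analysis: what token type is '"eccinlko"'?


Pattern: double-quoted sequence
Type: STRING_LITERAL


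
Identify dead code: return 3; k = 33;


statement follows a return and is unreachable
Dead: 'k = 33'


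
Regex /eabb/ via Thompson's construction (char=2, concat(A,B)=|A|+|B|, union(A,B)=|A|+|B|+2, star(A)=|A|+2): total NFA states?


Syntax tree has 4 char leaf(s), 0 union(s), 0 star(s)
chars contribute 4×2 = 8; each union adds +2; each star adds +2
Total: 8 + 0 + 0 = 8 states


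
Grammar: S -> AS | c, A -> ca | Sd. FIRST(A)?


Per alternative of A: FIRST(ca) = {c}; FIRST(Sd) = {c}
FIRST(A) = {c}


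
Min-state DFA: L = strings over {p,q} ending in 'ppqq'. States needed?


Track the longest suffix of input matching a prefix of 'ppqq': 5 classes (prefixes of length 0..4)
Minimal DFA: 5 states


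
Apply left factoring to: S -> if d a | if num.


Common prefix: 'if'
Factored: S -> if S', S' -> d a | num


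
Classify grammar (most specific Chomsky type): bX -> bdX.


LHS has context (more than one symbol) and |LHS| ≤ |RHS|
Classification: Type 1 (Context-Sensitive)


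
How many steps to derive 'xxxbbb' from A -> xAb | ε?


Derivation: A => xAb => xxAbb => xxxAbbb => xxxbbb
Steps: 4


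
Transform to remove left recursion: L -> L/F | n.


Left-recursive alternatives: L/F; non-recursive: n
Introduce L': L -> nL', L' -> /FL' | ε


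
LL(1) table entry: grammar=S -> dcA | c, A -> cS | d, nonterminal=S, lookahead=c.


For [S, c]: 'c' ∈ FIRST(c)
Entry: S -> c


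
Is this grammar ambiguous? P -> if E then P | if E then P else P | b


dangling else: 'if E then if E then b else b' parses two ways
Ambiguous


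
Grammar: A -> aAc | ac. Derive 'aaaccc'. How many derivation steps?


Derivation: A => aAc => aaAcc => aaaccc
Steps: 3


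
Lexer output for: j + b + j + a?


Scan left to right, longest-match per lexeme
Tokens: ID(j), OP(+), ID(b), OP(+), ID(j), OP(+), ID(a)


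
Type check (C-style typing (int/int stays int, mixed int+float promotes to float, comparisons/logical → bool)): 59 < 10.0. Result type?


Operand types: int < float
Rule: comparison yields bool
Result type: bool


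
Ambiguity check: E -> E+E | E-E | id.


'id+id-id' has two parse trees (no precedence encoded between + and -)
Ambiguous


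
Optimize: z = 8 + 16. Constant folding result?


8 + 16 = 24 at compile time
Optimized: z = 24


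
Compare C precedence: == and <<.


'<<' is shift (level 8); '==' is equality (level 6)
Higher level binds tighter
'<<' has higher precedence than '=='


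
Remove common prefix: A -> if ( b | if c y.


Common prefix: 'if'
Factored: A -> if A', A' -> ( b | c y


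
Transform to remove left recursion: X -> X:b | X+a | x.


Left-recursive alternatives: X:b, X+a; non-recursive: x
Introduce X': X -> xX', X' -> :bX' | +aX' | ε


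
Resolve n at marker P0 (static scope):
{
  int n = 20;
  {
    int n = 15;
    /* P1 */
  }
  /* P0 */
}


n declared in the same block as P0
n = 20


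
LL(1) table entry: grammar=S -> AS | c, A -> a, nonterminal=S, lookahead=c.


For [S, c]: 'c' ∈ FIRST(c)
Entry: S -> c


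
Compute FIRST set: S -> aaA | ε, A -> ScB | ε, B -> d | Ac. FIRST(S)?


Per alternative of S: FIRST(aaA) = {a}; FIRST(ε) = {ε}
FIRST(S) = {a, ε}


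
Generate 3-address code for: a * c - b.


Break into single-operator statements:
t1 = a * c
t2 = t1 - b


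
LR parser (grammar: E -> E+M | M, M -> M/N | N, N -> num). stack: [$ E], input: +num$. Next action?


shift '+' to continue E -> E+M
Action: shift


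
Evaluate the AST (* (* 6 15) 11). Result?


Evaluate inner: (* 6 15) = 90
Evaluate root: (* 90 11) = 990
Result: 990


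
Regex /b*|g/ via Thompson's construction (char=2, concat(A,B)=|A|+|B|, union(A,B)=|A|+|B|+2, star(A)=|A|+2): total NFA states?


Syntax tree has 2 char leaf(s), 1 union(s), 1 star(s)
chars contribute 2×2 = 4; each union adds +2; each star adds +2
Total: 4 + 2 + 2 = 8 states


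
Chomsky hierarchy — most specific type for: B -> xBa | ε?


Single nonterminal LHS, but x^n a^n is not regular
Classification: Type 2 (Context-Free)


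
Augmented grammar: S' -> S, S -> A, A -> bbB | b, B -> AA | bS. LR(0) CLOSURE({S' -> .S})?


Start: S' -> .S
For each item with dot before a nonterminal B, add B -> .γ for every B-production
Closure: [S' -> .S, S -> .A, A -> .bbB, A -> .b]


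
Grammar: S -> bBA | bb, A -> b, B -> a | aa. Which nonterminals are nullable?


A nonterminal is nullable iff some alternative derives ε (directly, or every symbol in it is nullable)
Nullable: {}


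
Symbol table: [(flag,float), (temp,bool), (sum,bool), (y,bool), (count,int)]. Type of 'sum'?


Lookup 'sum' → type bool


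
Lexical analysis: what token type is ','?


Pattern: delimiter/punctuation
Type: PUNCTUATION


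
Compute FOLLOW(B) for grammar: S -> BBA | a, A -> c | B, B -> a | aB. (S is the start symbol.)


$ ∈ FOLLOW(S). For each A -> αBβ: add FIRST(β)\{ε} to FOLLOW(B); if β nullable, add FOLLOW(A).
FOLLOW(B) = {$, a, c}


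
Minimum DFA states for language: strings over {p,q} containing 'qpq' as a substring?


KMP-style automaton: 3 progress states + 1 absorbing accept = 4
Minimal DFA: 4 states


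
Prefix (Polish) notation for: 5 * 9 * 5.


left-to-right (same/higher precedence on left): tree is (* (* 5 9) 5)
Prefix: * * 5 9 5


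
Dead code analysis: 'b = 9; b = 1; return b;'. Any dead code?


first assignment to b is overwritten before any read
Dead: 'b = 9'


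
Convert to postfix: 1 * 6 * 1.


Left to right (same or higher precedence on left)
Postfix: 1 6 * 1 *


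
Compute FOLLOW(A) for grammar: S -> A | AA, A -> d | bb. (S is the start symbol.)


$ ∈ FOLLOW(S). For each A -> αBβ: add FIRST(β)\{ε} to FOLLOW(B); if β nullable, add FOLLOW(A).
FOLLOW(A) = {$, b, d}


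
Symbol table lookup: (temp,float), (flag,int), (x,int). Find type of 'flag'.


Lookup 'flag' → type int


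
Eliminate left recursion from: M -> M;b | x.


Left-recursive alternatives: M;b; non-recursive: x
Introduce M': M -> xM', M' -> ;bM' | ε


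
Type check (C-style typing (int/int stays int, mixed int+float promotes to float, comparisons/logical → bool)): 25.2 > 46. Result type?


Operand types: float > int
Rule: comparison yields bool
Result type: bool


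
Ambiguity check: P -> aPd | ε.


balanced a^n…d^n: each string has a unique parse
Unambiguous


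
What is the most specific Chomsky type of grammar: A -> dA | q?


Right-linear: every RHS is a terminal or a terminal followed by one nonterminal
Classification: Type 3 (Regular)


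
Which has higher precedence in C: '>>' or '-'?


'-' is additive (level 9); '>>' is shift (level 8)
Higher level binds tighter
'-' has higher precedence than '>>'


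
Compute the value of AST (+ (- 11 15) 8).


Evaluate inner: (- 11 15) = -4
Evaluate root: (+ -4 8) = 4
Result: 4


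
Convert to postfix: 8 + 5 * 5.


* has higher precedence, evaluate 5*5 first
Postfix: 8 5 5 * +


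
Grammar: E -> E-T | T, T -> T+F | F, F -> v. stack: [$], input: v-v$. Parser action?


no handle on stack; shift 'v'
Action: shift


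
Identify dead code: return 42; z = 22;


statement follows a return and is unreachable
Dead: 'z = 22'


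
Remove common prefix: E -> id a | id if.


Common prefix: 'id'
Factored: E -> id E', E' -> a | if


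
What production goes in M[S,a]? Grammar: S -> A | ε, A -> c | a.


For [S, a]: 'a' ∈ FIRST(A)
Entry: S -> A


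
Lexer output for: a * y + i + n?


Scan left to right, longest-match per lexeme
Tokens: ID(a), OP(*), ID(y), OP(+), ID(i), OP(+), ID(n)


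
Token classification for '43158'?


Pattern: digits only
Type: INTEGER_LITERAL


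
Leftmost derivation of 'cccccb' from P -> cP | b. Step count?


Derivation: P => cP => ccP => cccP => ccccP => cccccP => cccccb
Steps: 6


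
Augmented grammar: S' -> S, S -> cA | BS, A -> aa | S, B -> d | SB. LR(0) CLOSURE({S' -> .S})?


Start: S' -> .S
For each item with dot before a nonterminal B, add B -> .γ for every B-production
Closure: [S' -> .S, S -> .cA, S -> .BS, B -> .d, B -> .SB]


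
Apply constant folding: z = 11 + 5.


11 + 5 = 16 at compile time
Optimized: z = 16


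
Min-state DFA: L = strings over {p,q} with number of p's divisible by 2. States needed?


Track (count of p) mod 2: states 0..1, accept at 0
Minimal DFA: 2 states


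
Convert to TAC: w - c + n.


Break into single-operator statements:
t1 = w - c
t2 = t1 + n


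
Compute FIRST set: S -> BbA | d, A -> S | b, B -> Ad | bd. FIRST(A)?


Per alternative of A: FIRST(S) = {b, d}; FIRST(b) = {b}
FIRST(A) = {b, d}


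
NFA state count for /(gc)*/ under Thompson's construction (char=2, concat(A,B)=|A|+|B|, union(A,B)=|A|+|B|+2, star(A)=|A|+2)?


Syntax tree has 2 char leaf(s), 0 union(s), 1 star(s)
chars contribute 2×2 = 4; each union adds +2; each star adds +2
Total: 4 + 0 + 2 = 6 states


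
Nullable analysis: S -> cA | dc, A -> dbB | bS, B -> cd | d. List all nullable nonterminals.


A nonterminal is nullable iff some alternative derives ε (directly, or every symbol in it is nullable)
Nullable: {}


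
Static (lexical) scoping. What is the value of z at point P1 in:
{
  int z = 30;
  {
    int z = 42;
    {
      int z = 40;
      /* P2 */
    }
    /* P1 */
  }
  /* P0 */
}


z declared in the same block as P1
z = 42


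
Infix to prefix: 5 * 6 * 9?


left-to-right (same/higher precedence on left): tree is (* (* 5 6) 9)
Prefix: * * 5 6 9


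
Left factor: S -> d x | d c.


Common prefix: 'd'
Factored: S -> d S', S' -> x | c


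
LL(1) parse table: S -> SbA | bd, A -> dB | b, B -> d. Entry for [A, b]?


For [A, b]: 'b' ∈ FIRST(b)
Entry: A -> b


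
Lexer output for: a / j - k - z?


Scan left to right, longest-match per lexeme
Tokens: ID(a), OP(/), ID(j), OP(-), ID(k), OP(-), ID(z)


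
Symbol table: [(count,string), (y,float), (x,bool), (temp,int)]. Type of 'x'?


Lookup 'x' → type bool


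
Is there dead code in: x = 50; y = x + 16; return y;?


x is read by y's definition; y is returned
No dead code


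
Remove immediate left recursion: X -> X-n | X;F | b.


Left-recursive alternatives: X-n, X;F; non-recursive: b
Introduce X': X -> bX', X' -> -nX' | ;FX' | ε


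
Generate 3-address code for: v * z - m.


Break into single-operator statements:
t1 = v * z
t2 = t1 - m


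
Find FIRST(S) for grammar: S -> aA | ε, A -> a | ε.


Per alternative of S: FIRST(aA) = {a}; FIRST(ε) = {ε}
FIRST(S) = {a, ε}


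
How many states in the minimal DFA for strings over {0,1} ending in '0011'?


Track the longest suffix of input matching a prefix of '0011': 5 classes (prefixes of length 0..4)
Minimal DFA: 5 states


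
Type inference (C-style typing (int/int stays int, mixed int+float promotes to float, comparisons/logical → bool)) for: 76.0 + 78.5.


Operand types: float + float
Rule: mixed int/float promotes to float; int/int stays int
Result type: float


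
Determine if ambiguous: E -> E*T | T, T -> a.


precedence layered via separate nonterminal T: deterministic
Unambiguous


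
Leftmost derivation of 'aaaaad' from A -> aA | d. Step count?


Derivation: A => aA => aaA => aaaA => aaaaA => aaaaaA => aaaaad
Steps: 6


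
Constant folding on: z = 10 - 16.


10 - 16 = -6 at compile time
Optimized: z = -6


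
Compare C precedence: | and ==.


'==' is equality (level 6); '|' is bitwise OR (level 3)
Higher level binds tighter
'==' has higher precedence than '|'


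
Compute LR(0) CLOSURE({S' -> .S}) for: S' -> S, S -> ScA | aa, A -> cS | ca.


Start: S' -> .S
For each item with dot before a nonterminal B, add B -> .γ for every B-production
Closure: [S' -> .S, S -> .ScA, S -> .aa]


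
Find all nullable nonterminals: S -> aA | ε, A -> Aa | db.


A nonterminal is nullable iff some alternative derives ε (directly, or every symbol in it is nullable)
Nullable: {S}


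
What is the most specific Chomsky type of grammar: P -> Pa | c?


Left-linear: every RHS is a terminal or one nonterminal followed by a terminal
Classification: Type 3 (Regular)


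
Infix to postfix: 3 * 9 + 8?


Left to right (same or higher precedence on left)
Postfix: 3 9 * 8 +


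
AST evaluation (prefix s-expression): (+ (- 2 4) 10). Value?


Evaluate inner: (- 2 4) = -2
Evaluate root: (+ -2 10) = 8
Result: 8


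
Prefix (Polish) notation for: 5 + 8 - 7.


left-to-right (same/higher precedence on left): tree is (- (+ 5 8) 7)
Prefix: - + 5 8 7


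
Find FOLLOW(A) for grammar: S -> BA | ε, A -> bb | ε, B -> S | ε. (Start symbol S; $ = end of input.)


$ ∈ FOLLOW(S). For each A -> αBβ: add FIRST(β)\{ε} to FOLLOW(B); if β nullable, add FOLLOW(A).
FOLLOW(A) = {$, b}


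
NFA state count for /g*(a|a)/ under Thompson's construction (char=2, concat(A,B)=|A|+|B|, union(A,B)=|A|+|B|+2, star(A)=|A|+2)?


Syntax tree has 3 char leaf(s), 1 union(s), 1 star(s)
chars contribute 3×2 = 6; each union adds +2; each star adds +2
Total: 6 + 2 + 2 = 10 states


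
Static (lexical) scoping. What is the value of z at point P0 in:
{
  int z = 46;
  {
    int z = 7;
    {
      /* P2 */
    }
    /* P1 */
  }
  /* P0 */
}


z declared in the same block as P0
z = 46


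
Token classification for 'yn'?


Pattern: letter/underscore followed by alphanumerics, not a keyword
Type: IDENTIFIER


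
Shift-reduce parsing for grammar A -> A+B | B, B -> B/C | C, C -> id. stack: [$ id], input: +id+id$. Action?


'id' on top is the handle for C -> id
Action: reduce (C -> id)


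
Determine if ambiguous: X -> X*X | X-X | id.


'id*id-id' has two parse trees (no precedence encoded between * and -)
Ambiguous


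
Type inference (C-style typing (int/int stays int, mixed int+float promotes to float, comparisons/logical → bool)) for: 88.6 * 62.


Operand types: float * int
Rule: mixed int/float promotes to float; int/int stays int
Result type: float


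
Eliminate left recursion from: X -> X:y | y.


Left-recursive alternatives: X:y; non-recursive: y
Introduce X': X -> yX', X' -> :yX' | ε


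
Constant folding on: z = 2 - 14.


2 - 14 = -12 at compile time
Optimized: z = -12


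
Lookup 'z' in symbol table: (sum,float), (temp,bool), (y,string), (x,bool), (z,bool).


Lookup 'z' → type bool


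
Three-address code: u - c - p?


Break into single-operator statements:
t1 = u - c
t2 = t1 - p


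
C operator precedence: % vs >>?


'%' is multiplicative (level 10); '>>' is shift (level 8)
Higher level binds tighter
'%' has higher precedence than '>>'


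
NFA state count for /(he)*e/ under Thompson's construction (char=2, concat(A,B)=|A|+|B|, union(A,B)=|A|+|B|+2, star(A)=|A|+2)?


Syntax tree has 3 char leaf(s), 0 union(s), 1 star(s)
chars contribute 3×2 = 6; each union adds +2; each star adds +2
Total: 6 + 0 + 2 = 8 states


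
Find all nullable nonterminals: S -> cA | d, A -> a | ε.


A nonterminal is nullable iff some alternative derives ε (directly, or every symbol in it is nullable)
Nullable: {A}


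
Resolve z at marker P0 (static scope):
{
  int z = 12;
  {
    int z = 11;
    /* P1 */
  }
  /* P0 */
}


z declared in the same block as P0
z = 12


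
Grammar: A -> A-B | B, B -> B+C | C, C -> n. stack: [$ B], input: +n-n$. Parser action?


shift '+' to continue B -> B+C
Action: shift


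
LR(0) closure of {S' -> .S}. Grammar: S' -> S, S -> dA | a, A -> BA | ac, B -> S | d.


Start: S' -> .S
For each item with dot before a nonterminal B, add B -> .γ for every B-production
Closure: [S' -> .S, S -> .dA, S -> .a]


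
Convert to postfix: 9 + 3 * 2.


* has higher precedence, evaluate 3*2 first
Postfix: 9 3 2 * +


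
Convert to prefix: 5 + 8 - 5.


left-to-right (same/higher precedence on left): tree is (- (+ 5 8) 5)
Prefix: - + 5 8 5


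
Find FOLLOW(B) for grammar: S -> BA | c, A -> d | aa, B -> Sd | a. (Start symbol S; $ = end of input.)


$ ∈ FOLLOW(S). For each A -> αBβ: add FIRST(β)\{ε} to FOLLOW(B); if β nullable, add FOLLOW(A).
FOLLOW(B) = {a, d}


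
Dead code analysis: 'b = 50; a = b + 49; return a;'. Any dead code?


b is read by a's definition; a is returned
No dead code


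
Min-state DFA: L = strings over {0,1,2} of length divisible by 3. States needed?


Track length mod 3: states 0..2, accept at 0
Minimal DFA: 3 states


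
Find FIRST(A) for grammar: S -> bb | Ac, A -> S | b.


Per alternative of A: FIRST(S) = {b}; FIRST(b) = {b}
FIRST(A) = {b}


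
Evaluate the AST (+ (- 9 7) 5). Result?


Evaluate inner: (- 9 7) = 2
Evaluate root: (+ 2 5) = 7
Result: 7


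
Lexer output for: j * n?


Scan left to right, longest-match per lexeme
Tokens: ID(j), OP(*), ID(n)


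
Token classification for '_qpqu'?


Pattern: letter/underscore followed by alphanumerics, not a keyword
Type: IDENTIFIER


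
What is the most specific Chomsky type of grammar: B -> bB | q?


Right-linear: every RHS is a terminal or a terminal followed by one nonterminal
Classification: Type 3 (Regular)


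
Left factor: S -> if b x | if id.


Common prefix: 'if'
Factored: S -> if S', S' -> b x | id


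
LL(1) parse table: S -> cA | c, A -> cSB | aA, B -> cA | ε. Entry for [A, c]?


For [A, c]: 'c' ∈ FIRST(cSB)
Entry: A -> cSB


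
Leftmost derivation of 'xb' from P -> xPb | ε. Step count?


Derivation: P => xPb => xb
Steps: 2


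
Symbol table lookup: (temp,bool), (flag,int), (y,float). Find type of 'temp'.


Lookup 'temp' → type bool


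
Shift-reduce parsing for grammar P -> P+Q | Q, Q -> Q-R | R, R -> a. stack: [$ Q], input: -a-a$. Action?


shift '-' to continue Q -> Q-R
Action: shift


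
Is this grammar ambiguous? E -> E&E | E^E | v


'v&v^v' has two parse trees (no precedence encoded between & and ^)
Ambiguous


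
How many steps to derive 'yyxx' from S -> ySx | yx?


Derivation: S => ySx => yyxx
Steps: 2


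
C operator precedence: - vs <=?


'-' is additive (level 9); '<=' is relational (level 7)
Higher level binds tighter
'-' has higher precedence than '<='


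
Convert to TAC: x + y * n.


Break into single-operator statements:
t1 = y * n
t2 = x + t1


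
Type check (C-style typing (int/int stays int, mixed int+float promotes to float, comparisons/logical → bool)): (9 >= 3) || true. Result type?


Operand types: bool || bool
Rule: logical operators take bool operands and yield bool
Result type: bool


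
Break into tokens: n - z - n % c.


Scan left to right, longest-match per lexeme
Tokens: ID(n), OP(-), ID(z), OP(-), ID(n), OP(%), ID(c)


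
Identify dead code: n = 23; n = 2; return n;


first assignment to n is overwritten before any read
Dead: 'n = 23'


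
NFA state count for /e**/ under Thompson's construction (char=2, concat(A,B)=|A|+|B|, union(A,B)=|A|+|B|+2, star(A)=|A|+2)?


Syntax tree has 1 char leaf(s), 0 union(s), 2 star(s)
chars contribute 1×2 = 2; each union adds +2; each star adds +2
Total: 2 + 0 + 4 = 6 states


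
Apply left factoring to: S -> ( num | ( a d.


Common prefix: '('
Factored: S -> ( S', S' -> num | a d


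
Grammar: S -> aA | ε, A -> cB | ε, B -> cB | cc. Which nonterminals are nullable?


A nonterminal is nullable iff some alternative derives ε (directly, or every symbol in it is nullable)
Nullable: {A, S}


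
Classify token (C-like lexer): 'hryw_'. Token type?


Pattern: letter/underscore followed by alphanumerics, not a keyword
Type: IDENTIFIER


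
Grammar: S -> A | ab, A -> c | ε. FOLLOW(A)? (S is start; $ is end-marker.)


$ ∈ FOLLOW(S). For each A -> αBβ: add FIRST(β)\{ε} to FOLLOW(B); if β nullable, add FOLLOW(A).
FOLLOW(A) = {$}


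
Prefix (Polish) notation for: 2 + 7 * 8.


'*' binds tighter: tree is (+ 2 (* 7 8))
Prefix: + 2 * 7 8


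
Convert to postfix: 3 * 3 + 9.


Left to right (same or higher precedence on left)
Postfix: 3 3 * 9 +


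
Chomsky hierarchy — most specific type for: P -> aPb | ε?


Single nonterminal LHS, but a^n b^n is not regular
Classification: Type 2 (Context-Free)


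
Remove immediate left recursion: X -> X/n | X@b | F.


Left-recursive alternatives: X/n, X@b; non-recursive: F
Introduce X': X -> FX', X' -> /nX' | @bX' | ε


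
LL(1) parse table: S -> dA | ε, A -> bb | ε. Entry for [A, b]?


For [A, b]: 'b' ∈ FIRST(bb)
Entry: A -> bb


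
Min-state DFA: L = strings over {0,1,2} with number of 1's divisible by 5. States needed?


Track (count of 1) mod 5: states 0..4, accept at 0
Minimal DFA: 5 states


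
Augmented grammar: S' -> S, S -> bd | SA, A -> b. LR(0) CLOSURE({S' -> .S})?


Start: S' -> .S
For each item with dot before a nonterminal B, add B -> .γ for every B-production
Closure: [S' -> .S, S -> .bd, S -> .SA]


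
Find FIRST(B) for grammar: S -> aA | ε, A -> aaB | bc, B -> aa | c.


Per alternative of B: FIRST(aa) = {a}; FIRST(c) = {c}
FIRST(B) = {a, c}


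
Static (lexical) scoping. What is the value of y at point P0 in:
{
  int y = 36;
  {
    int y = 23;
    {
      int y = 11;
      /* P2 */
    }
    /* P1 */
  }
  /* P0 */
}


y declared in the same block as P0
y = 36


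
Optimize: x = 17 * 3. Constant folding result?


17 * 3 = 51 at compile time
Optimized: x = 51


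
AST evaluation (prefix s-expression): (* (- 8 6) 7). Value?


Evaluate inner: (- 8 6) = 2
Evaluate root: (* 2 7) = 14
Result: 14


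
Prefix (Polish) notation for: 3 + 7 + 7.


left-to-right (same/higher precedence on left): tree is (+ (+ 3 7) 7)
Prefix: + + 3 7 7


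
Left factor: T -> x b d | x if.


Common prefix: 'x'
Factored: T -> x T', T' -> b d | if


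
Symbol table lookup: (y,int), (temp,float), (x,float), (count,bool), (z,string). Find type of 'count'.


Lookup 'count' → type bool


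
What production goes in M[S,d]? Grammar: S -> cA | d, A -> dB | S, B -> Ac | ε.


For [S, d]: 'd' ∈ FIRST(d)
Entry: S -> d


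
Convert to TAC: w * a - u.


Break into single-operator statements:
t1 = w * a
t2 = t1 - u


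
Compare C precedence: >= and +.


'+' is additive (level 9); '>=' is relational (level 7)
Higher level binds tighter
'+' has higher precedence than '>='


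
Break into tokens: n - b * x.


Scan left to right, longest-match per lexeme
Tokens: ID(n), OP(-), ID(b), OP(*), ID(x)


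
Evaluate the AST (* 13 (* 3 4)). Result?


Evaluate inner: (* 3 4) = 12
Evaluate root: (* 13 12) = 156
Result: 156


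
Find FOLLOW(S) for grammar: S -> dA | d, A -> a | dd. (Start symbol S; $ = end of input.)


$ ∈ FOLLOW(S). For each A -> αBβ: add FIRST(β)\{ε} to FOLLOW(B); if β nullable, add FOLLOW(A).
FOLLOW(S) = {$}


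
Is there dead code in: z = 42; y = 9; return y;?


z is assigned but never read
Dead: 'z = 42'


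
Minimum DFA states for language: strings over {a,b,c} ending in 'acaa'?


Track the longest suffix of input matching a prefix of 'acaa': 5 classes (prefixes of length 0..4)
Minimal DFA: 5 states


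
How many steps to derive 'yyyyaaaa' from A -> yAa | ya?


Derivation: A => yAa => yyAaa => yyyAaaa => yyyyaaaa
Steps: 4


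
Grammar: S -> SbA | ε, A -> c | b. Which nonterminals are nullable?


A nonterminal is nullable iff some alternative derives ε (directly, or every symbol in it is nullable)
Nullable: {S}


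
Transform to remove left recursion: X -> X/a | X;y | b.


Left-recursive alternatives: X/a, X;y; non-recursive: b
Introduce X': X -> bX', X' -> /aX' | ;yX' | ε


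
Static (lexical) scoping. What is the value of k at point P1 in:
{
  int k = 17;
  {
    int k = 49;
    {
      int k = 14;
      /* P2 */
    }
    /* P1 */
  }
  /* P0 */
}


k declared in the same block as P1
k = 49


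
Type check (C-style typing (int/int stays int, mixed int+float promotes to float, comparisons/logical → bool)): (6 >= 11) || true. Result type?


Operand types: bool || bool
Rule: logical operators take bool operands and yield bool
Result type: bool


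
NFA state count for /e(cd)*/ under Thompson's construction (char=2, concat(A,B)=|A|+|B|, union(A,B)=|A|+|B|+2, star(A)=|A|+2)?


Syntax tree has 3 char leaf(s), 0 union(s), 1 star(s)
chars contribute 3×2 = 6; each union adds +2; each star adds +2
Total: 6 + 0 + 2 = 8 states


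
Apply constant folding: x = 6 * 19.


6 * 19 = 114 at compile time
Optimized: x = 114


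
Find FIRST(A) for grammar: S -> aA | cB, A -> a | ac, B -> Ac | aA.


Per alternative of A: FIRST(a) = {a}; FIRST(ac) = {a}
FIRST(A) = {a}


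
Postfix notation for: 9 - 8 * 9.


* has higher precedence, evaluate 8*9 first
Postfix: 9 8 9 * -


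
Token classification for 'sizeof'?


Pattern: reserved word
Type: KEYWORD


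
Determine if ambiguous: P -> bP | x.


right-linear, alternatives start with distinct terminals 'b' vs 'x': unique leftmost derivation
Unambiguous


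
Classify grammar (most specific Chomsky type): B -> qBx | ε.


Single nonterminal LHS, but q^n x^n is not regular
Classification: Type 2 (Context-Free)


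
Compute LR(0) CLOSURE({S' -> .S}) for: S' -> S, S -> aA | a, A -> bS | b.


Start: S' -> .S
For each item with dot before a nonterminal B, add B -> .γ for every B-production
Closure: [S' -> .S, S -> .aA, S -> .a]


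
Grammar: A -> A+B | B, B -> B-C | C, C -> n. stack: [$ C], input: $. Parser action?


'C' (not preceded by B-) is the handle for B -> C
Action: reduce (B -> C)


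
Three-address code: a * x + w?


Break into single-operator statements:
t1 = a * x
t2 = t1 + w


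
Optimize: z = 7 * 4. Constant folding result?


7 * 4 = 28 at compile time
Optimized: z = 28


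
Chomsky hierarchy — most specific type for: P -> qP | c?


Right-linear: every RHS is a terminal or a terminal followed by one nonterminal
Classification: Type 3 (Regular)


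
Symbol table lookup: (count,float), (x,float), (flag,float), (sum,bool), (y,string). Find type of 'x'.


Lookup 'x' → type float


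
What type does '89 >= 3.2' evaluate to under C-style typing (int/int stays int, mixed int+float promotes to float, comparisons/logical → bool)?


Operand types: int >= float
Rule: comparison yields bool
Result type: bool


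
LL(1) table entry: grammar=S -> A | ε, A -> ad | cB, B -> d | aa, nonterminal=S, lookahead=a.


For [S, a]: 'a' ∈ FIRST(A)
Entry: S -> A


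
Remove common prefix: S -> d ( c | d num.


Common prefix: 'd'
Factored: S -> d S', S' -> ( c | num


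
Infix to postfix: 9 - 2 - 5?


Left to right (same or higher precedence on left)
Postfix: 9 2 - 5 -


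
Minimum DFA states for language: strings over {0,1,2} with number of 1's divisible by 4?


Track (count of 1) mod 4: states 0..3, accept at 0
Minimal DFA: 4 states


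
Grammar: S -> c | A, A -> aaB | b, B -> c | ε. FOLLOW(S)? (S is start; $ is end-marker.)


$ ∈ FOLLOW(S). For each A -> αBβ: add FIRST(β)\{ε} to FOLLOW(B); if β nullable, add FOLLOW(A).
FOLLOW(S) = {$}


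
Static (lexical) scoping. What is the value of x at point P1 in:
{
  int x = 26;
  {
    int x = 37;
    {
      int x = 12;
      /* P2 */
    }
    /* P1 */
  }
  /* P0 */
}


x declared in the same block as P1
x = 37


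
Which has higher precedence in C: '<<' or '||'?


'<<' is shift (level 8); '||' is logical OR (level 1)
Higher level binds tighter
'<<' has higher precedence than '||'


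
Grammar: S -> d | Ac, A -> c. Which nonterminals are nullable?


A nonterminal is nullable iff some alternative derives ε (directly, or every symbol in it is nullable)
Nullable: {}


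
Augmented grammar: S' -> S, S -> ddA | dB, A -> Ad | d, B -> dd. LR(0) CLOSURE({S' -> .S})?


Start: S' -> .S
For each item with dot before a nonterminal B, add B -> .γ for every B-production
Closure: [S' -> .S, S -> .ddA, S -> .dB]


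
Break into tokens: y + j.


Scan left to right, longest-match per lexeme
Tokens: ID(y), OP(+), ID(j)


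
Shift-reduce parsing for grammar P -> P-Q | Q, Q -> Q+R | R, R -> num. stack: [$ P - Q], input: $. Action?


handle 'P-Q' on top; lookahead ∈ FOLLOW(P) = {-, $}
Action: reduce (P -> P-Q)


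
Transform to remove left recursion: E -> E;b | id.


Left-recursive alternatives: E;b; non-recursive: id
Introduce E': E -> idE', E' -> ;bE' | ε


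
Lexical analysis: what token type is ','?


Pattern: delimiter/punctuation
Type: PUNCTUATION


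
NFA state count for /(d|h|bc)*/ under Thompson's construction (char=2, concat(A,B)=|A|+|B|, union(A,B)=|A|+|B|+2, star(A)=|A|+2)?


Syntax tree has 4 char leaf(s), 2 union(s), 1 star(s)
chars contribute 4×2 = 8; each union adds +2; each star adds +2
Total: 8 + 4 + 2 = 14 states


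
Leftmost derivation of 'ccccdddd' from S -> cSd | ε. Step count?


Derivation: S => cSd => ccSdd => cccSddd => ccccSdddd => ccccdddd
Steps: 5


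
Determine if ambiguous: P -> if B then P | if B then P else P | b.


dangling else: 'if B then if B then b else b' parses two ways
Ambiguous


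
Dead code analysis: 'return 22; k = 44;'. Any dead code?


statement follows a return and is unreachable
Dead: 'k = 44'


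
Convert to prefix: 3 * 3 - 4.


left-to-right (same/higher precedence on left): tree is (- (* 3 3) 4)
Prefix: - * 3 3 4


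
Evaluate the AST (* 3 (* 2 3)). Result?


Evaluate inner: (* 2 3) = 6
Evaluate root: (* 3 6) = 18
Result: 18


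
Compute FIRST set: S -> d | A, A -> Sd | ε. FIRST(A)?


Per alternative of A: FIRST(Sd) = {d}; FIRST(ε) = {ε}
FIRST(A) = {d, ε}


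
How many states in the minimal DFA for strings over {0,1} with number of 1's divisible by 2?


Track (count of 1) mod 2: states 0..1, accept at 0
Minimal DFA: 2 states


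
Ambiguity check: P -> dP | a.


right-linear, alternatives start with distinct terminals 'd' vs 'a': unique leftmost derivation
Unambiguous


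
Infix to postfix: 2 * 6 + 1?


Left to right (same or higher precedence on left)
Postfix: 2 6 * 1 +


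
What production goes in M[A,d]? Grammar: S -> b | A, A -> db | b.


For [A, d]: 'd' ∈ FIRST(db)
Entry: A -> db


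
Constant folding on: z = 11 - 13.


11 - 13 = -2 at compile time
Optimized: z = -2


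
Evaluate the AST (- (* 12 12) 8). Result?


Evaluate inner: (* 12 12) = 144
Evaluate root: (- 144 8) = 136
Result: 136


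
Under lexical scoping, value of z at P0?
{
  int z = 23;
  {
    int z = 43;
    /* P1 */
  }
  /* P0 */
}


z declared in the same block as P0
z = 23


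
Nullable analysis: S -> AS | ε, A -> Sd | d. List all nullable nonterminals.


A nonterminal is nullable iff some alternative derives ε (directly, or every symbol in it is nullable)
Nullable: {S}


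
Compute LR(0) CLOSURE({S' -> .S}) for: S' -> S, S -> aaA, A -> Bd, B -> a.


Start: S' -> .S
For each item with dot before a nonterminal B, add B -> .γ for every B-production
Closure: [S' -> .S, S -> .aaA]


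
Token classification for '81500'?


Pattern: digits only
Type: INTEGER_LITERAL


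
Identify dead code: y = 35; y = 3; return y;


first assignment to y is overwritten before any read
Dead: 'y = 35'


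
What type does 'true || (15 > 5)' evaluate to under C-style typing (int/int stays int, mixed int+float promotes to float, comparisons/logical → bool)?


Operand types: bool || bool
Rule: logical operators take bool operands and yield bool
Result type: bool


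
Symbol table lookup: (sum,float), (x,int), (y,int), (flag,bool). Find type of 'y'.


Lookup 'y' → type int


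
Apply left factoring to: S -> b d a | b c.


Common prefix: 'b'
Factored: S -> b S', S' -> d a | c


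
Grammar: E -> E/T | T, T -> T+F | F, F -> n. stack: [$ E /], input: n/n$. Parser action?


no handle ('E/' is not any RHS); shift 'n'
Action: shift


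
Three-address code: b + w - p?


Break into single-operator statements:
t1 = b + w
t2 = t1 - p


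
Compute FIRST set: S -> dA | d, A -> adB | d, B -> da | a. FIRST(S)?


Per alternative of S: FIRST(dA) = {d}; FIRST(d) = {d}
FIRST(S) = {d}


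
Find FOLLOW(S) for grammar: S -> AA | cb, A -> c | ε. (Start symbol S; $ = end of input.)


$ ∈ FOLLOW(S). For each A -> αBβ: add FIRST(β)\{ε} to FOLLOW(B); if β nullable, add FOLLOW(A).
FOLLOW(S) = {$}


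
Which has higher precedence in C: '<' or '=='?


'<' is relational (level 7); '==' is equality (level 6)
Higher level binds tighter
'<' has higher precedence than '=='


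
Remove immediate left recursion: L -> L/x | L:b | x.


Left-recursive alternatives: L/x, L:b; non-recursive: x
Introduce L': L -> xL', L' -> /xL' | :bL' | ε


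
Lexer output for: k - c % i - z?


Scan left to right, longest-match per lexeme
Tokens: ID(k), OP(-), ID(c), OP(%), ID(i), OP(-), ID(z)


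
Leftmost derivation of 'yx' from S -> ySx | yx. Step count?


Derivation: S => yx
Steps: 1


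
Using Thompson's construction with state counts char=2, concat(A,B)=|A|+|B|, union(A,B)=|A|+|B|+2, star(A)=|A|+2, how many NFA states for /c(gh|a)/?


Syntax tree has 4 char leaf(s), 1 union(s), 0 star(s)
chars contribute 4×2 = 8; each union adds +2; each star adds +2
Total: 8 + 2 + 0 = 10 states


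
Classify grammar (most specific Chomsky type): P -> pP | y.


Right-linear: every RHS is a terminal or a terminal followed by one nonterminal
Classification: Type 3 (Regular)


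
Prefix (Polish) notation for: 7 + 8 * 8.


'*' binds tighter: tree is (+ 7 (* 8 8))
Prefix: + 7 * 8 8


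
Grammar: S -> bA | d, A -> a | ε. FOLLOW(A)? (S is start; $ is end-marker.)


$ ∈ FOLLOW(S). For each A -> αBβ: add FIRST(β)\{ε} to FOLLOW(B); if β nullable, add FOLLOW(A).
FOLLOW(A) = {$}


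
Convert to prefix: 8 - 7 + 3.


left-to-right (same/higher precedence on left): tree is (+ (- 8 7) 3)
Prefix: + - 8 7 3


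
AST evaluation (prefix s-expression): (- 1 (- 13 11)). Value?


Evaluate inner: (- 13 11) = 2
Evaluate root: (- 1 2) = -1
Result: -1


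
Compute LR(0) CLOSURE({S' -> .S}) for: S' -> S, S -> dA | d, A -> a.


Start: S' -> .S
For each item with dot before a nonterminal B, add B -> .γ for every B-production
Closure: [S' -> .S, S -> .dA, S -> .d]


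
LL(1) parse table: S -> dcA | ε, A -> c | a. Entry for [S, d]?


For [S, d]: 'd' ∈ FIRST(dcA)
Entry: S -> dcA


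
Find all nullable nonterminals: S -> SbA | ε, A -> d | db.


A nonterminal is nullable iff some alternative derives ε (directly, or every symbol in it is nullable)
Nullable: {S}


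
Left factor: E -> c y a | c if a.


Common prefix: 'c'
Factored: E -> c E', E' -> y a | if a


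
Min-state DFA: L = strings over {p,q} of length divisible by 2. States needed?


Track length mod 2: states 0..1, accept at 0
Minimal DFA: 2 states


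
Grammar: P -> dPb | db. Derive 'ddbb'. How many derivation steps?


Derivation: P => dPb => ddbb
Steps: 2


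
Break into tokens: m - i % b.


Scan left to right, longest-match per lexeme
Tokens: ID(m), OP(-), ID(i), OP(%), ID(b)


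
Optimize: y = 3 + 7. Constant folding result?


3 + 7 = 10 at compile time
Optimized: y = 10


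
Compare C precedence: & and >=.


'>=' is relational (level 7); '&' is bitwise AND (level 5)
Higher level binds tighter
'>=' has higher precedence than '&'


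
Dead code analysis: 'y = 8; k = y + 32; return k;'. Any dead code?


y is read by k's definition; k is returned
No dead code


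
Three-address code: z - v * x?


Break into single-operator statements:
t1 = v * x
t2 = z - t1


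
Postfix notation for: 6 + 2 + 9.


Left to right (same or higher precedence on left)
Postfix: 6 2 + 9 +


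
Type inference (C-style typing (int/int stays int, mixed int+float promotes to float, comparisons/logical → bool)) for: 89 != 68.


Operand types: int != int
Rule: comparison yields bool
Result type: bool


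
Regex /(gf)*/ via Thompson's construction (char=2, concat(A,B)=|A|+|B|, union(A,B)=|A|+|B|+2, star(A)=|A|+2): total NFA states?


Syntax tree has 2 char leaf(s), 0 union(s), 1 star(s)
chars contribute 2×2 = 4; each union adds +2; each star adds +2
Total: 4 + 0 + 2 = 6 states


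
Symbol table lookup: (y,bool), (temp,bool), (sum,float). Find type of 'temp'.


Lookup 'temp' → type bool


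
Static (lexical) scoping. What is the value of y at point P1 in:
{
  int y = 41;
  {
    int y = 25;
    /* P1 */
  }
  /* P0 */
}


y declared in the same block as P1
y = 25


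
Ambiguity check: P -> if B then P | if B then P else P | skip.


dangling else: 'if B then if B then skip else skip' parses two ways
Ambiguous


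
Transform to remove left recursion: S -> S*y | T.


Left-recursive alternatives: S*y; non-recursive: T
Introduce S': S -> TS', S' -> *yS' | ε


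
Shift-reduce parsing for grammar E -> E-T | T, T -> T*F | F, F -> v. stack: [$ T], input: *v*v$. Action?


shift '*' to continue T -> T*F
Action: shift


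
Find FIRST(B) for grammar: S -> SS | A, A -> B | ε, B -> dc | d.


Per alternative of B: FIRST(dc) = {d}; FIRST(d) = {d}
FIRST(B) = {d}


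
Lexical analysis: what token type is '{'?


Pattern: delimiter/punctuation
Type: PUNCTUATION


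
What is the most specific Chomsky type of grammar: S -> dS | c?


Right-linear: every RHS is a terminal or a terminal followed by one nonterminal
Classification: Type 3 (Regular)


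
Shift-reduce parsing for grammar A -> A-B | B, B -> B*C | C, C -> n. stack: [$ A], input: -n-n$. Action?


shift '-' to continue A -> A-B
Action: shift


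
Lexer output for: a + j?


Scan left to right, longest-match per lexeme
Tokens: ID(a), OP(+), ID(j)


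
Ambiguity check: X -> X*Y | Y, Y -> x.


precedence layered via separate nonterminal Y: deterministic
Unambiguous


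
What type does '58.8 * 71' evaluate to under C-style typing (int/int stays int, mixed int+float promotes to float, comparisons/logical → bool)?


Operand types: float * int
Rule: mixed int/float promotes to float; int/int stays int
Result type: float


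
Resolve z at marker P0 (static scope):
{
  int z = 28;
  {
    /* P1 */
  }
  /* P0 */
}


z declared in the same block as P0
z = 28


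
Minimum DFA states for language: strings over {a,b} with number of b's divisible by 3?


Track (count of b) mod 3: states 0..2, accept at 0
Minimal DFA: 3 states
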